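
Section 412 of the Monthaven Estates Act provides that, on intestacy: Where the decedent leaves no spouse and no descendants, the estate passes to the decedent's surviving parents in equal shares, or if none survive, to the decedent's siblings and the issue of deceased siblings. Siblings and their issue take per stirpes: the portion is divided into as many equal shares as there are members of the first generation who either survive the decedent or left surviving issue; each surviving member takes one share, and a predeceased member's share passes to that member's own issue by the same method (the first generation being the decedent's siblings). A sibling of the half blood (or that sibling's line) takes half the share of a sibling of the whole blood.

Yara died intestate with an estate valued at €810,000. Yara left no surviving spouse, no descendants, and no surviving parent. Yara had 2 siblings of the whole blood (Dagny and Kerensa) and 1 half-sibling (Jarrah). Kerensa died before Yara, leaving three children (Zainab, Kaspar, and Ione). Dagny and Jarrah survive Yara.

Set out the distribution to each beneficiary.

The entire €810,000 passes to the siblings and their issue.
Counting each half-blood sibling's line as half a unit, there are 5/2 units in €810,000, so one unit is €324,000. Whole-blood lines (Dagny and Kerensa) take €324,000 each; half-blood lines (Jarrah) take €162,000 each.
Kerensa's share (€324,000) is divided into 3 shares of €108,000: Zainab, Kaspar, and Ione each take €108,000.

Dagny: €324,000; Zainab: €108,000; Kaspar: €108,000; Ione: €108,000; Jarrah: €162,000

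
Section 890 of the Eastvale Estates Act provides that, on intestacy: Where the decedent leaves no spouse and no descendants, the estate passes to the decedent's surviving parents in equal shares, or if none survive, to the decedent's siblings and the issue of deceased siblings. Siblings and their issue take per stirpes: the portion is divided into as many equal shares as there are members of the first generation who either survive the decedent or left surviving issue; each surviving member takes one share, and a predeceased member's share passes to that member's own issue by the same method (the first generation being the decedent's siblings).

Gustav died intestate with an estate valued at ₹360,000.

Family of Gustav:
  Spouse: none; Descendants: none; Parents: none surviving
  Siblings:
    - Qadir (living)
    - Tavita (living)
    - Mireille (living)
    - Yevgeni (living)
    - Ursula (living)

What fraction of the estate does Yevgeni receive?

The entire ₹360,000 passes to the siblings and their issue.
That amount (₹360,000) is divided into 5 shares of ₹72,000: Qadir, Tavita, Mireille, Yevgeni, and Ursula each take ₹72,000.

Yevgeni receives 1/5 of the estate.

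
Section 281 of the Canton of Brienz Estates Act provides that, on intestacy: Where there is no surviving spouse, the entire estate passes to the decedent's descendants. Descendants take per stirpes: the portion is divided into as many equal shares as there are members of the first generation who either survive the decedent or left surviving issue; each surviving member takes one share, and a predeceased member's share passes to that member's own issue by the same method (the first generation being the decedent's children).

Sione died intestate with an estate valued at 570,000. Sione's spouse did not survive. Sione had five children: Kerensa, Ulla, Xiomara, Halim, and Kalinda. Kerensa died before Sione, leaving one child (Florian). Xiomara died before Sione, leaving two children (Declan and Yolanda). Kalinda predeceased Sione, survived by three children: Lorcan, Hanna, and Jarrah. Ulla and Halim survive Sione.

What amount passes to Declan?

The entire 570,000 passes to the descendants.
That amount (570,000) is divided into 5 shares of 114,000: Ulla and Halim each take 114,000; Kerensa's 114,000 share passes to Kerensa's issue; Xiomara's 114,000 share passes to Xiomara's issue; Kalinda's 114,000 share passes to Kalinda's issue.
Kerensa's share (114,000) passes entirely to Florian.
Xiomara's share (114,000) is divided into 2 shares of 57,000: Declan and Yolanda each take 57,000.
Kalinda's share (114,000) is divided into 3 shares of 38,000: Lorcan, Hanna, and Jarrah each take 38,000.

Declan receives 57,000.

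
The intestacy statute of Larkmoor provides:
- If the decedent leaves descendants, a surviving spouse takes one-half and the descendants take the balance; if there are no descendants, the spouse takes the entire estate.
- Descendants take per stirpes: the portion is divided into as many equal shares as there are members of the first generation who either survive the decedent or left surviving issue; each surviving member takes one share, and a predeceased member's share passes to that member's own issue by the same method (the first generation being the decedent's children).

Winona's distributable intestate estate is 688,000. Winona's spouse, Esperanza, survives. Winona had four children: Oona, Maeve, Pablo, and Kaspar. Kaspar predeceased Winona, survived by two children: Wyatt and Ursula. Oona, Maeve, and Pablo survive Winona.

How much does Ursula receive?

Esperanza takes one-half of 688,000 = 344,000. The remaining 344,000 passes to the descendants.
The descendants' portion (344,000) is divided into 4 shares of 86,000: Oona, Maeve, and Pablo each take 86,000; Kaspar's 86,000 share passes to Kaspar's issue.
Kaspar's share (86,000) is divided into 2 shares of 43,000: Wyatt and Ursula each take 43,000.

Ursula receives 43,000.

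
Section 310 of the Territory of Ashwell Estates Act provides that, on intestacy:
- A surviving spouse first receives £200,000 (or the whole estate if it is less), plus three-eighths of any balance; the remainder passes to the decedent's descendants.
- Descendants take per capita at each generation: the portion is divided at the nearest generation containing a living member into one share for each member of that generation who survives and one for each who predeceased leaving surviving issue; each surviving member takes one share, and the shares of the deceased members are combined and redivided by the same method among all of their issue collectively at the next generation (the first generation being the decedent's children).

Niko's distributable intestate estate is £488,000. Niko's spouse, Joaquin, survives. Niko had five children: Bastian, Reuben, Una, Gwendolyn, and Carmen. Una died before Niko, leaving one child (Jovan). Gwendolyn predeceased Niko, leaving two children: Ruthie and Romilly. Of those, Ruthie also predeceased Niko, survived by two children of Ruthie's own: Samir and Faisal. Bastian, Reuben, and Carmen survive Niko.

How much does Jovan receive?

Joaquin first takes £200,000, leaving a balance of £288,000. Joaquin then takes three-eighths of the balance (£108,000), for a total of £308,000. The remaining £180,000 passes to the descendants.
The descendants' portion (£180,000) is divided at the children's generation into 5 shares of £36,000. Bastian, Reuben, and Carmen each take £36,000. The 2 shares of the deceased (Una and Gwendolyn) are combined into a pool of £72,000.
That pool (£72,000) is divided at the grandchildren's generation into 3 shares of £24,000. Jovan and Romilly each take £24,000. The remaining share for the deceased Ruthie (£24,000) is carried to the next generation.
That pool (£24,000) is divided at the great-grandchildren's generation equally among Samir and Faisal: £12,000 each.

Jovan receives £24,000.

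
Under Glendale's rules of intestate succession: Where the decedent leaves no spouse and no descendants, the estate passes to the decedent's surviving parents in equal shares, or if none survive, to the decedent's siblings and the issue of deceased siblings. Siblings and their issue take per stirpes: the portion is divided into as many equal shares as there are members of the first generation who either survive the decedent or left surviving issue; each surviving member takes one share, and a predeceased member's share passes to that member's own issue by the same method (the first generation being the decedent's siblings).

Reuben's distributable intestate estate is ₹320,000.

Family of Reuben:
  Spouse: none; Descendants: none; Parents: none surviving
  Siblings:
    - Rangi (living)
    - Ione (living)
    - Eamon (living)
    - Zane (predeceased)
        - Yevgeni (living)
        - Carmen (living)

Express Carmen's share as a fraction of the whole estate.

The entire ₹320,000 passes to the siblings and their issue.
That amount (₹320,000) is divided into 4 shares of ₹80,000: Rangi, Ione, and Eamon each take ₹80,000; Zane's ₹80,000 share passes to Zane's issue.
Zane's share (₹80,000) is divided into 2 shares of ₹40,000: Yevgeni and Carmen each take ₹40,000.

Carmen receives 1/8 of the estate.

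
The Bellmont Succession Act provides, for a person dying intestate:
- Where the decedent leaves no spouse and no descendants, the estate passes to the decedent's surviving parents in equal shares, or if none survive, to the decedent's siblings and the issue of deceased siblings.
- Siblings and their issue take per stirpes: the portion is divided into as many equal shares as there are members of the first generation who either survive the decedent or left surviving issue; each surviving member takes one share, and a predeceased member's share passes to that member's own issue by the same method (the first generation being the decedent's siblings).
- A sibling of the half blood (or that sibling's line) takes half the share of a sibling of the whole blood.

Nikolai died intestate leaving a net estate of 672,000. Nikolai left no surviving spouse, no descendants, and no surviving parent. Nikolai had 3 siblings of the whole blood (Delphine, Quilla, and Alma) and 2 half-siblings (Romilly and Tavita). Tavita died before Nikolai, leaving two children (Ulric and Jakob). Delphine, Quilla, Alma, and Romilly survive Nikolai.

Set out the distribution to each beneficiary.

The entire 672,000 passes to the siblings and their issue.
Counting each half-blood sibling's line as half a unit, there are 4 units in 672,000, so one unit is 168,000. Whole-blood lines (Delphine, Quilla, and Alma) take 168,000 each; half-blood lines (Romilly and Tavita) take 84,000 each.
Tavita's share (84,000) is divided into 2 shares of 42,000: Ulric and Jakob each take 42,000.

Delphine: 168,000; Quilla: 168,000; Alma: 168,000; Romilly: 84,000; Ulric: 42,000; Jakob: 42,000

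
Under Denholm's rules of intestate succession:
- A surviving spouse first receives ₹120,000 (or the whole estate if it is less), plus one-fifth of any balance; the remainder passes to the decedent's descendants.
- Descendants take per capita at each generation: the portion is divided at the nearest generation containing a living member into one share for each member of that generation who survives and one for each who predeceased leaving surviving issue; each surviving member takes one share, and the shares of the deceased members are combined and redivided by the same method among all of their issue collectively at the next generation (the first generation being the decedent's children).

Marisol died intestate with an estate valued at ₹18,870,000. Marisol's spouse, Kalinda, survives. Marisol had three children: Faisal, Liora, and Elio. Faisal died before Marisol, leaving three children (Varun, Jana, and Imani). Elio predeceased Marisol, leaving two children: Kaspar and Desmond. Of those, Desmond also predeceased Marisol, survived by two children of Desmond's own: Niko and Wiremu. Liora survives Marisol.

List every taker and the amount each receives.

Kalinda: ₹3,870,000; Varun: ₹2,000,000; Jana: ₹2,000,000; Imani: ₹2,000,000; Liora: ₹5,000,000; Kaspar: ₹2,000,000; Niko: ₹1,000,000; Wiremu: ₹1,000,000

Kalinda first takes ₹120,000, leaving a balance of ₹18,750,000. Kalinda then takes one-fifth of the balance (₹3,750,000), for a total of ₹3,870,000. The remaining ₹15,000,000 passes to the descendants.
The descendants' portion (₹15,000,000) is divided at the children's generation into 3 shares of ₹5,000,000. Liora takes ₹5,000,000. The 2 shares of the deceased (Faisal and Elio) are combined into a pool of ₹10,000,000.
That pool (₹10,000,000) is divided at the grandchildren's generation into 5 shares of ₹2,000,000. Varun, Jana, Imani, and Kaspar each take ₹2,000,000. The remaining share for the deceased Desmond (₹2,000,000) is carried to the next generation.
That pool (₹2,000,000) is divided at the great-grandchildren's generation equally among Niko and Wiremu: ₹1,000,000 each.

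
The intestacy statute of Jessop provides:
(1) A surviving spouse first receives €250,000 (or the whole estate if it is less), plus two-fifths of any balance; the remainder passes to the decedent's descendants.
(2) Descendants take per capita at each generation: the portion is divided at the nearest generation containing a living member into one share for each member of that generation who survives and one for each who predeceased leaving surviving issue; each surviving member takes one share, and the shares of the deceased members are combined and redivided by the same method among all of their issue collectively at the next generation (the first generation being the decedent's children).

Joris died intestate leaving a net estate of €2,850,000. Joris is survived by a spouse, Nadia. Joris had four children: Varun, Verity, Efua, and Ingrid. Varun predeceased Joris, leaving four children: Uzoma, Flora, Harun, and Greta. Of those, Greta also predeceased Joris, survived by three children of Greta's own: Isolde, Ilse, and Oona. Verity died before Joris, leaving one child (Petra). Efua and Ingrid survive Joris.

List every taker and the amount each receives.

Nadia: €1,290,000; Uzoma: €156,000; Flora: €156,000; Harun: €156,000; Isolde: €52,000; Ilse: €52,000; Oona: €52,000; Petra: €156,000; Efua: €390,000; Ingrid: €390,000

Nadia first takes €250,000, leaving a balance of €2,600,000. Nadia then takes two-fifths of the balance (€1,040,000), for a total of €1,290,000. The remaining €1,560,000 passes to the descendants.
The descendants' portion (€1,560,000) is divided at the children's generation into 4 shares of €390,000. Efua and Ingrid each take €390,000. The 2 shares of the deceased (Varun and Verity) are combined into a pool of €780,000.
That pool (€780,000) is divided at the grandchildren's generation into 5 shares of €156,000. Uzoma, Flora, Harun, and Petra each take €156,000. The remaining share for the deceased Greta (€156,000) is carried to the next generation.
That pool (€156,000) is divided at the great-grandchildren's generation equally among Isolde, Ilse, and Oona: €52,000 each.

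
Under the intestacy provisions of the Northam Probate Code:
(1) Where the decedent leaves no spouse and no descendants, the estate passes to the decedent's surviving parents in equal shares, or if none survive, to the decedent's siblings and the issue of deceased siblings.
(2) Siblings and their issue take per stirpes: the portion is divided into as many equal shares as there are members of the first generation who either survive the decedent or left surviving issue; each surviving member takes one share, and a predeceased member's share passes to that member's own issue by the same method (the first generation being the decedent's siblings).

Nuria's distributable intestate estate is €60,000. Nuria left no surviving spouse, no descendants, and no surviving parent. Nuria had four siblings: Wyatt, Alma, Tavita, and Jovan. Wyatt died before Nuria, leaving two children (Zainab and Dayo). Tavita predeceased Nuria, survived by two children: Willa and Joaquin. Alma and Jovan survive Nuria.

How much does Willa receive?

Willa receives €7,500.

The entire €60,000 passes to the siblings and their issue.
That amount (€60,000) is divided into 4 shares of €15,000: Alma and Jovan each take €15,000; Wyatt's €15,000 share passes to Wyatt's issue; Tavita's €15,000 share passes to Tavita's issue.
Wyatt's share (€15,000) is divided into 2 shares of €7,500: Zainab and Dayo each take €7,500.
Tavita's share (€15,000) is divided into 2 shares of €7,500: Willa and Joaquin each take €7,500.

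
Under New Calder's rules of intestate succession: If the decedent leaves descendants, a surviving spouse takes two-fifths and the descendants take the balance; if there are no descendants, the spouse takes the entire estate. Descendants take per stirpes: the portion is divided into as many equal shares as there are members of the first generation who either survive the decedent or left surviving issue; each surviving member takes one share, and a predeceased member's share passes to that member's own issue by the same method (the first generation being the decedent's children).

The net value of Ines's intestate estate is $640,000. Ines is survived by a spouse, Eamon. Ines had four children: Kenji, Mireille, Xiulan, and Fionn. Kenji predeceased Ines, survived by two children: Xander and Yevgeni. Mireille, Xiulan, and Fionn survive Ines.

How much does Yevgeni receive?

Eamon takes two-fifths of $640,000 = $256,000. The remaining $384,000 passes to the descendants.
The descendants' portion ($384,000) is divided into 4 shares of $96,000: Mireille, Xiulan, and Fionn each take $96,000; Kenji's $96,000 share passes to Kenji's issue.
Kenji's share ($96,000) is divided into 2 shares of $48,000: Xander and Yevgeni each take $48,000.

Yevgeni receives $48,000.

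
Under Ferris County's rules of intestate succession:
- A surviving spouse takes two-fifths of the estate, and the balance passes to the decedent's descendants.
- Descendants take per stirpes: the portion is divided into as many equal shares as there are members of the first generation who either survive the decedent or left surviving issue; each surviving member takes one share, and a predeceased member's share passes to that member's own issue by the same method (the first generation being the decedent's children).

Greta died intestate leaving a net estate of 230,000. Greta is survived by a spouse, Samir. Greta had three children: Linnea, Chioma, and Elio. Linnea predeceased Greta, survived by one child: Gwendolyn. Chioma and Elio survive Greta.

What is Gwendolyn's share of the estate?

Gwendolyn receives 46,000.

Samir takes two-fifths of 230,000 = 92,000. The remaining 138,000 passes to the descendants.
The descendants' portion (138,000) is divided into 3 shares of 46,000: Chioma and Elio each take 46,000; Linnea's 46,000 share passes to Linnea's issue.
Linnea's share (46,000) passes entirely to Gwendolyn.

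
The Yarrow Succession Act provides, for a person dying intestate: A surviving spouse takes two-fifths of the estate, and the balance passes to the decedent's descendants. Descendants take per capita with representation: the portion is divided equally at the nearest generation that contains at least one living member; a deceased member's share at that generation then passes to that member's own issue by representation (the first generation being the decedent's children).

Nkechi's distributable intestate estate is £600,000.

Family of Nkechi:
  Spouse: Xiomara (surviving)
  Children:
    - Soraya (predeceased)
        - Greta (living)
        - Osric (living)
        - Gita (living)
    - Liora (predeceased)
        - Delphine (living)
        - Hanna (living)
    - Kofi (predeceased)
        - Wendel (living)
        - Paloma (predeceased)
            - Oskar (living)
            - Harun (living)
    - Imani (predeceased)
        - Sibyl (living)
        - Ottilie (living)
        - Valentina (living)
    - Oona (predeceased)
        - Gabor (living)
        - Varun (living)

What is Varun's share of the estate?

Varun receives £30,000.

Xiomara takes two-fifths of £600,000 = £240,000. The remaining £360,000 passes to the descendants.
No child survives, so the initial division is made at the grandchildren's generation.
The descendants' portion (£360,000) is divided into 12 shares of £30,000: Greta, Osric, Gita, Delphine, Hanna, Wendel, Sibyl, Ottilie, Valentina, Gabor, and Varun each take £30,000; Paloma's £30,000 share passes to Paloma's issue.
Paloma's share (£30,000) is divided into 2 shares of £15,000: Oskar and Harun each take £15,000.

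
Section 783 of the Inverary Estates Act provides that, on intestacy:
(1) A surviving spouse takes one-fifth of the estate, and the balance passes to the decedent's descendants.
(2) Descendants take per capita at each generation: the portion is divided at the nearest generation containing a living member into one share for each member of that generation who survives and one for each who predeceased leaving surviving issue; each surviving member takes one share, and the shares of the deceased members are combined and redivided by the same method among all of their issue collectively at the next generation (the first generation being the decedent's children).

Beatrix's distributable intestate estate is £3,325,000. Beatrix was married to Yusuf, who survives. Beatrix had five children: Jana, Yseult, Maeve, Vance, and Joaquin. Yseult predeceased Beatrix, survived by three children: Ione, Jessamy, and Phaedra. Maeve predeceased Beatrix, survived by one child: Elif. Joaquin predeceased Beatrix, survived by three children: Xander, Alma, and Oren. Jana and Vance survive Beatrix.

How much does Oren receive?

Oren receives £228,000.

Yusuf takes one-fifth of £3,325,000 = £665,000. The remaining £2,660,000 passes to the descendants.
The descendants' portion (£2,660,000) is divided at the children's generation into 5 shares of £532,000. Jana and Vance each take £532,000. The 3 shares of the deceased (Yseult, Maeve, and Joaquin) are combined into a pool of £1,596,000.
That pool (£1,596,000) is divided at the grandchildren's generation equally among Ione, Jessamy, Phaedra, Elif, Xander, Alma, and Oren: £228,000 each.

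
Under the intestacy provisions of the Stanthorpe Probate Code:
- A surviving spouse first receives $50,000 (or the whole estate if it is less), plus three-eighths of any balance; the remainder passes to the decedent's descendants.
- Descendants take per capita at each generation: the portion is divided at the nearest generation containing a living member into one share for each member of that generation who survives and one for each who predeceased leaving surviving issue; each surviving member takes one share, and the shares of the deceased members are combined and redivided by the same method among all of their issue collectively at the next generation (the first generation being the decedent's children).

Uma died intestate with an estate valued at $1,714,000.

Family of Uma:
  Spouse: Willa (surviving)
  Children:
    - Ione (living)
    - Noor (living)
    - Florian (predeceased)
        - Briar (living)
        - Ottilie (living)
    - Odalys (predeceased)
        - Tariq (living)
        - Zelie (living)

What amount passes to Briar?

Briar receives $130,000.

Willa first takes $50,000, leaving a balance of $1,664,000. Willa then takes three-eighths of the balance ($624,000), for a total of $674,000. The remaining $1,040,000 passes to the descendants.
The descendants' portion ($1,040,000) is divided at the children's generation into 4 shares of $260,000. Ione and Noor each take $260,000. The 2 shares of the deceased (Florian and Odalys) are combined into a pool of $520,000.
That pool ($520,000) is divided at the grandchildren's generation equally among Briar, Ottilie, Tariq, and Zelie: $130,000 each.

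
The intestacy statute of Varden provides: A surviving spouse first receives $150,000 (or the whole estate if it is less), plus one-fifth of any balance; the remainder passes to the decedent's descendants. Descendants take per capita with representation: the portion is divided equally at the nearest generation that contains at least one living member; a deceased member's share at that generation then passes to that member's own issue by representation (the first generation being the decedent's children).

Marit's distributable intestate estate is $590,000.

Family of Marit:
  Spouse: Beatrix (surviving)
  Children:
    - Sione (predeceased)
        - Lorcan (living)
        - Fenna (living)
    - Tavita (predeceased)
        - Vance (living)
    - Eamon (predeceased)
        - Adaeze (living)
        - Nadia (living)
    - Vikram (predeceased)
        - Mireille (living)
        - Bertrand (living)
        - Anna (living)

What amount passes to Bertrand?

Bertrand receives $44,000.

Beatrix first takes $150,000, leaving a balance of $440,000. Beatrix then takes one-fifth of the balance ($88,000), for a total of $238,000. The remaining $352,000 passes to the descendants.
No child survives, so the initial division is made at the grandchildren's generation.
The descendants' portion ($352,000) is divided into 8 shares of $44,000: Lorcan, Fenna, Vance, Adaeze, Nadia, Mireille, Bertrand, and Anna each take $44,000.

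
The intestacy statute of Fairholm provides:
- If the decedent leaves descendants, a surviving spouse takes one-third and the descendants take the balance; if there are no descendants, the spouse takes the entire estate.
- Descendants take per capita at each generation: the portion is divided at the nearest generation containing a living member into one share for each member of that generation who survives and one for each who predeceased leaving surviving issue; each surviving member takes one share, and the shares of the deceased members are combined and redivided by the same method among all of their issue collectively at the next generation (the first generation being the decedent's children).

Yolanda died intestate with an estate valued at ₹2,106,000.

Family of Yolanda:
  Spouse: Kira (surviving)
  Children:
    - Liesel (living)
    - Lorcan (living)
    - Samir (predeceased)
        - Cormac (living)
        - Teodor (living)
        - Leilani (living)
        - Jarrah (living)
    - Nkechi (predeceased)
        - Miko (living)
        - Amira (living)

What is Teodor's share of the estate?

Teodor receives ₹117,000.

Kira takes one-third of ₹2,106,000 = ₹702,000. The remaining ₹1,404,000 passes to the descendants.
The descendants' portion (₹1,404,000) is divided at the children's generation into 4 shares of ₹351,000. Liesel and Lorcan each take ₹351,000. The 2 shares of the deceased (Samir and Nkechi) are combined into a pool of ₹702,000.
That pool (₹702,000) is divided at the grandchildren's generation equally among Cormac, Teodor, Leilani, Jarrah, Miko, and Amira: ₹117,000 each.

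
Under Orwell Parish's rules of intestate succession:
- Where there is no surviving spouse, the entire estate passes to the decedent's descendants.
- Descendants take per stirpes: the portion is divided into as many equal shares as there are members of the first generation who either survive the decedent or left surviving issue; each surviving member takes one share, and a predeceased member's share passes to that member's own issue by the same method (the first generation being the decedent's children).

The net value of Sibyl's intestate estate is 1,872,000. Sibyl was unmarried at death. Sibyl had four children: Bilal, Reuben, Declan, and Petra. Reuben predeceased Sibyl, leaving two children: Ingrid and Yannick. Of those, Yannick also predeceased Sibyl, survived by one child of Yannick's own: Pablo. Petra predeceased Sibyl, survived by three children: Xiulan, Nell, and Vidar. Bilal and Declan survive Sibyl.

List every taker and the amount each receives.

Bilal: 468,000; Ingrid: 234,000; Pablo: 234,000; Declan: 468,000; Xiulan: 156,000; Nell: 156,000; Vidar: 156,000

The entire 1,872,000 passes to the descendants.
That amount (1,872,000) is divided into 4 shares of 468,000: Bilal and Declan each take 468,000; Reuben's 468,000 share passes to Reuben's issue; Petra's 468,000 share passes to Petra's issue.
Reuben's share (468,000) is divided into 2 shares of 234,000: Ingrid takes 234,000; Yannick's 234,000 share passes to Yannick's issue.
Yannick's share (234,000) passes entirely to Pablo.
Petra's share (468,000) is divided into 3 shares of 156,000: Xiulan, Nell, and Vidar each take 156,000.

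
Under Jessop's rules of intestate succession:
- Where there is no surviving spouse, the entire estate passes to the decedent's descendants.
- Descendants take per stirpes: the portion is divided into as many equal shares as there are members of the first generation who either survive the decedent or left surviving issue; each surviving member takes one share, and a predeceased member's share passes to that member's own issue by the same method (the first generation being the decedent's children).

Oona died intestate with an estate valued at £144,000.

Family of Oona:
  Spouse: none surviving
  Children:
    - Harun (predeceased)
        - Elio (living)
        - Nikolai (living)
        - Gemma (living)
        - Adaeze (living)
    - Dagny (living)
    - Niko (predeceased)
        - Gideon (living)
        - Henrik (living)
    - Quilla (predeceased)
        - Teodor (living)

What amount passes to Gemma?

The entire £144,000 passes to the descendants.
That amount (£144,000) is divided into 4 shares of £36,000: Dagny takes £36,000; Harun's £36,000 share passes to Harun's issue; Niko's £36,000 share passes to Niko's issue; Quilla's £36,000 share passes to Quilla's issue.
Harun's share (£36,000) is divided into 4 shares of £9,000: Elio, Nikolai, Gemma, and Adaeze each take £9,000.
Niko's share (£36,000) is divided into 2 shares of £18,000: Gideon and Henrik each take £18,000.
Quilla's share (£36,000) passes entirely to Teodor.

Gemma receives £9,000.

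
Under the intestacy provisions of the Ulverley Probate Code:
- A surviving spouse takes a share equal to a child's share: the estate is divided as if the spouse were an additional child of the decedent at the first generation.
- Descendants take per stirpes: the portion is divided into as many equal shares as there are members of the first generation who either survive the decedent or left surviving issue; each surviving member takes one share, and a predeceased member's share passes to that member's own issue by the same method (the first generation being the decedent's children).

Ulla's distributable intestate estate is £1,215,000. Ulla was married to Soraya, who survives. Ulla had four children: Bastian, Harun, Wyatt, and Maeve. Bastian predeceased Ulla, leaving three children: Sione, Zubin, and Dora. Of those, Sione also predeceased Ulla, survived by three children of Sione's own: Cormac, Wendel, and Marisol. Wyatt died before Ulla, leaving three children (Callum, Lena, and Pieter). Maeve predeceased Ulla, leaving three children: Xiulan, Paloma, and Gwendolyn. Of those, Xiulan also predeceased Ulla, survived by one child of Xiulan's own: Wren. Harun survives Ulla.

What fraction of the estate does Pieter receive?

The spouse counts as an additional share at the children's level, so there are 5 primary shares of £243,000. Soraya takes one such share (£243,000).
The children's combined portion (£972,000) is divided into 4 shares of £243,000: Harun takes £243,000; Bastian's £243,000 share passes to Bastian's issue; Wyatt's £243,000 share passes to Wyatt's issue; Maeve's £243,000 share passes to Maeve's issue.
Bastian's share (£243,000) is divided into 3 shares of £81,000: Zubin and Dora each take £81,000; Sione's £81,000 share passes to Sione's issue.
Sione's share (£81,000) is divided into 3 shares of £27,000: Cormac, Wendel, and Marisol each take £27,000.
Wyatt's share (£243,000) is divided into 3 shares of £81,000: Callum, Lena, and Pieter each take £81,000.
Maeve's share (£243,000) is divided into 3 shares of £81,000: Paloma and Gwendolyn each take £81,000; Xiulan's £81,000 share passes to Xiulan's issue.
Xiulan's share (£81,000) passes entirely to Wren.

Pieter receives 1/15 of the estate.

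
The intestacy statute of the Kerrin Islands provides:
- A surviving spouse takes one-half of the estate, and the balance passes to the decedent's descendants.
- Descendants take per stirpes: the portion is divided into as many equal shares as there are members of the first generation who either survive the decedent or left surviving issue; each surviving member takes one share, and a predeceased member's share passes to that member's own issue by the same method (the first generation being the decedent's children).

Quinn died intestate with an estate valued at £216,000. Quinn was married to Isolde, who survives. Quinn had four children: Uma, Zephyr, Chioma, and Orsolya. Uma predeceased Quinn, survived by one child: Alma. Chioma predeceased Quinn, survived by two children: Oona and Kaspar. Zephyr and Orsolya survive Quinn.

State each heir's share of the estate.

Isolde: £108,000; Alma: £27,000; Zephyr: £27,000; Oona: £13,500; Kaspar: £13,500; Orsolya: £27,000

Isolde takes one-half of £216,000 = £108,000. The remaining £108,000 passes to the descendants.
The descendants' portion (£108,000) is divided into 4 shares of £27,000: Zephyr and Orsolya each take £27,000; Uma's £27,000 share passes to Uma's issue; Chioma's £27,000 share passes to Chioma's issue.
Uma's share (£27,000) passes entirely to Alma.
Chioma's share (£27,000) is divided into 2 shares of £13,500: Oona and Kaspar each take £13,500.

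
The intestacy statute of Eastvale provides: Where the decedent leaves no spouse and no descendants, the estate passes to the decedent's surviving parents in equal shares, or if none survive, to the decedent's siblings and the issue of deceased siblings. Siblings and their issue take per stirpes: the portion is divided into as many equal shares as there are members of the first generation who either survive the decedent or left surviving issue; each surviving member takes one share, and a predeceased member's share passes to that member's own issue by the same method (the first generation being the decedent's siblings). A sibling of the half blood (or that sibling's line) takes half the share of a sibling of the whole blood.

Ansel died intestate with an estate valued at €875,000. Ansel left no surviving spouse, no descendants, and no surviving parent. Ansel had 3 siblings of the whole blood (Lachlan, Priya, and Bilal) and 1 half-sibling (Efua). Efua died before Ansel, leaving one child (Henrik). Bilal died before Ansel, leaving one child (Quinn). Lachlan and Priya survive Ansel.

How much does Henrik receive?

The entire €875,000 passes to the siblings and their issue.
Counting each half-blood sibling's line as half a unit, there are 7/2 units in €875,000, so one unit is €250,000. Whole-blood lines (Lachlan, Priya, and Bilal) take €250,000 each; half-blood lines (Efua) take €125,000 each.
Efua's share (€125,000) passes entirely to Henrik.
Bilal's share (€250,000) passes entirely to Quinn.

Henrik receives €125,000.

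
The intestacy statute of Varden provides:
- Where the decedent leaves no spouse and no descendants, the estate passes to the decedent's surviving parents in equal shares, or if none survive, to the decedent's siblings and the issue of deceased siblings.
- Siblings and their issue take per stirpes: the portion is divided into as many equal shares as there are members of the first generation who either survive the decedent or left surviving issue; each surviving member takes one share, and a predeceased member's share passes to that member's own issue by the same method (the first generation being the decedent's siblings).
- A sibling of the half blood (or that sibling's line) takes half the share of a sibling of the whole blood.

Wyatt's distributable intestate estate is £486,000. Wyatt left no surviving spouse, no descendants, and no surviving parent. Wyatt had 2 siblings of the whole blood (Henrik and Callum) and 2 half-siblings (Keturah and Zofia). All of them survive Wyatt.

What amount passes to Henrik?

The entire £486,000 passes to the siblings and their issue.
Counting each half-blood sibling's line as half a unit, there are 3 units in £486,000, so one unit is £162,000. Whole-blood lines (Henrik and Callum) take £162,000 each; half-blood lines (Keturah and Zofia) take £81,000 each.

Henrik receives £162,000.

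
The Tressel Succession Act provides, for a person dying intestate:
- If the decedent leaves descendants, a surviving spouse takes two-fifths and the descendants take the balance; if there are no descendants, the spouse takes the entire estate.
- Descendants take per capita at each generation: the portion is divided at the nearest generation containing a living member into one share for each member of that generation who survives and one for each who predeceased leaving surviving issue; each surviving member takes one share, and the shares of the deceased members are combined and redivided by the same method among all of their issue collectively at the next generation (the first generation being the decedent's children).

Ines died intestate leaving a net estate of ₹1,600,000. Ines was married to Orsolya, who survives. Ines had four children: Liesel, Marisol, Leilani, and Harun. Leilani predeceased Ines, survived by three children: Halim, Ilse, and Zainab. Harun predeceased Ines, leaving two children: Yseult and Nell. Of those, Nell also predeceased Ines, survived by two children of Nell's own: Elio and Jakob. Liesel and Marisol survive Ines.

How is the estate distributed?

Orsolya takes two-fifths of ₹1,600,000 = ₹640,000. The remaining ₹960,000 passes to the descendants.
The descendants' portion (₹960,000) is divided at the children's generation into 4 shares of ₹240,000. Liesel and Marisol each take ₹240,000. The 2 shares of the deceased (Leilani and Harun) are combined into a pool of ₹480,000.
That pool (₹480,000) is divided at the grandchildren's generation into 5 shares of ₹96,000. Halim, Ilse, Zainab, and Yseult each take ₹96,000. The remaining share for the deceased Nell (₹96,000) is carried to the next generation.
That pool (₹96,000) is divided at the great-grandchildren's generation equally among Elio and Jakob: ₹48,000 each.

Orsolya: ₹640,000; Liesel: ₹240,000; Marisol: ₹240,000; Halim: ₹96,000; Ilse: ₹96,000; Zainab: ₹96,000; Yseult: ₹96,000; Elio: ₹48,000; Jakob: ₹48,000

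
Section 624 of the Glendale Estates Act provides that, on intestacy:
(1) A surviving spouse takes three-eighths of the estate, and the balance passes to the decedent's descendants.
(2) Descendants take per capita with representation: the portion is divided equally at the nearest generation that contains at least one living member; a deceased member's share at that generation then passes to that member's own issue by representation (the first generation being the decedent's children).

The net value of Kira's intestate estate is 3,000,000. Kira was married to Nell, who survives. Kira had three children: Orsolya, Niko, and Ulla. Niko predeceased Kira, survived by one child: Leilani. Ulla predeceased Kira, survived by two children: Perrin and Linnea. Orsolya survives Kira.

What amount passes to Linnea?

Linnea receives 312,500.

Nell takes three-eighths of 3,000,000 = 1,125,000. The remaining 1,875,000 passes to the descendants.
The descendants' portion (1,875,000) is divided into 3 shares of 625,000: Orsolya takes 625,000; Niko's 625,000 share passes to Niko's issue; Ulla's 625,000 share passes to Ulla's issue.
Niko's share (625,000) passes entirely to Leilani.
Ulla's share (625,000) is divided into 2 shares of 312,500: Perrin and Linnea each take 312,500.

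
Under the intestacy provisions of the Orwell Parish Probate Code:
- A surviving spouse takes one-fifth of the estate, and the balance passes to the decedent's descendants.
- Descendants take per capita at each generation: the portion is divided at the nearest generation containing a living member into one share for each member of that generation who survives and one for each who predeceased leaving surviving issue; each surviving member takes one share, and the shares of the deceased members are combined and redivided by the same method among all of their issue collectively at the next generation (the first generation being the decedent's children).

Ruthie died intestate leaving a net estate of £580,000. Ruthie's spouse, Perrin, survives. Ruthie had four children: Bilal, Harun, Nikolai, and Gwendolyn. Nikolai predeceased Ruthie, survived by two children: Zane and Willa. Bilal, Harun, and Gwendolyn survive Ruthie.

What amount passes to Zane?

Perrin takes one-fifth of £580,000 = £116,000. The remaining £464,000 passes to the descendants.
The descendants' portion (£464,000) is divided at the children's generation into 4 shares of £116,000. Bilal, Harun, and Gwendolyn each take £116,000. The remaining share for the deceased Nikolai (£116,000) is carried to the next generation.
That pool (£116,000) is divided at the grandchildren's generation equally among Zane and Willa: £58,000 each.

Zane receives £58,000.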